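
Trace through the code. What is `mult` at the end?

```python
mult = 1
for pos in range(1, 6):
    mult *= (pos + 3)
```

Let's trace through this code step by step.

Initialize: mult = 1
Entering loop: for pos in range(1, 6):

After execution: mult = 6720
6720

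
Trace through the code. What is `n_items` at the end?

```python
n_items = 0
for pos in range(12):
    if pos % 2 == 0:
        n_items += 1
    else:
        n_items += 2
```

Let's trace through this code step by step.

Initialize: n_items = 0
Entering loop: for pos in range(12):

After execution: n_items = 18
18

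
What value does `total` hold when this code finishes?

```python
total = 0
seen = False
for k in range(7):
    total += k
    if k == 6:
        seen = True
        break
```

Let's trace through this code step by step.

Initialize: total = 0
Initialize: seen = False
Entering loop: for k in range(7):

After execution: total = 21
21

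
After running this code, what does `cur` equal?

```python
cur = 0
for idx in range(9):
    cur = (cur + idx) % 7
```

Let's trace through this code step by step.

Initialize: cur = 0
Entering loop: for idx in range(9):

After execution: cur = 1
1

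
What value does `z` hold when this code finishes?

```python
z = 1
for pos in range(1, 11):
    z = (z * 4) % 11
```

Let's trace through this code step by step.

Initialize: z = 1
Entering loop: for pos in range(1, 11):

After execution: z = 1
1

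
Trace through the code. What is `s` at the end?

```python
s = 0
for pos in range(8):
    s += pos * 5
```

Let's trace through this code step by step.

Initialize: s = 0
Entering loop: for pos in range(8):

After execution: s = 140
140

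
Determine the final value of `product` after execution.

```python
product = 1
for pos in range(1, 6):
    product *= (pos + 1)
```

Let's trace through this code step by step.

Initialize: product = 1
Entering loop: for pos in range(1, 6):

After execution: product = 720
720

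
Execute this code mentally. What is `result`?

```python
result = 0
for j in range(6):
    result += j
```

Let's trace through this code step by step.

Initialize: result = 0
Entering loop: for j in range(6):

After execution: result = 15
15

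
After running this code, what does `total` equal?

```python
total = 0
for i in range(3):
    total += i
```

Let's trace through this code step by step.

Initialize: total = 0
Entering loop: for i in range(3):

After execution: total = 3
3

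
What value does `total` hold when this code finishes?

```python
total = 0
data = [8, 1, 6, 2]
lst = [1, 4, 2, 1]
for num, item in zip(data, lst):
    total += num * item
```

Let's trace through this code step by step.

Initialize: total = 0
Initialize: data = [8, 1, 6, 2]
Initialize: lst = [1, 4, 2, 1]
Entering loop: for num, item in zip(data, lst):

After execution: total = 26
26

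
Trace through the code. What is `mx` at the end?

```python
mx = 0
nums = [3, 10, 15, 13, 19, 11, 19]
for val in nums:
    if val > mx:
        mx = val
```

Let's trace through this code step by step.

Initialize: mx = 0
Initialize: nums = [3, 10, 15, 13, 19, 11, 19]
Entering loop: for val in nums:

After execution: mx = 19
19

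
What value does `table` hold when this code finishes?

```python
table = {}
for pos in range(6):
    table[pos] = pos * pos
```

Let's trace through this code step by step.

Initialize: table = {}
Entering loop: for pos in range(6):

After execution: table = {0: 0, 1: 1, 2: 4, 3: 9, 4: 16, 5: 25}
{0: 0, 1: 1, 2: 4, 3: 9, 4: 16, 5: 25}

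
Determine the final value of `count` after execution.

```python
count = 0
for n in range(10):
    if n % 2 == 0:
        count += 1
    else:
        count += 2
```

Let's trace through this code step by step.

Initialize: count = 0
Entering loop: for n in range(10):

After execution: count = 15
15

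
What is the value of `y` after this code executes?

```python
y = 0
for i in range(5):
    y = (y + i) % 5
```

Let's trace through this code step by step.

Initialize: y = 0
Entering loop: for i in range(5):

After execution: y = 0
0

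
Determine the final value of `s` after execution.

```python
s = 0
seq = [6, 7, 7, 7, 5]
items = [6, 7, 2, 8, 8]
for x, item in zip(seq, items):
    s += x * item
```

Let's trace through this code step by step.

Initialize: s = 0
Initialize: seq = [6, 7, 7, 7, 5]
Initialize: items = [6, 7, 2, 8, 8]
Entering loop: for x, item in zip(seq, items):

After execution: s = 195
195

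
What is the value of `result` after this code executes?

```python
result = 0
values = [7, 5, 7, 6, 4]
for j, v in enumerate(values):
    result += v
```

Let's trace through this code step by step.

Initialize: result = 0
Initialize: values = [7, 5, 7, 6, 4]
Entering loop: for j, v in enumerate(values):

After execution: result = 29
29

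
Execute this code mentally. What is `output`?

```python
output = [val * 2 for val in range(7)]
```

Let's trace through this code step by step.

Initialize: output = [val * 2 for val in range(7)]

After execution: output = [0, 2, 4, 6, 8, 10, 12]
[0, 2, 4, 6, 8, 10, 12]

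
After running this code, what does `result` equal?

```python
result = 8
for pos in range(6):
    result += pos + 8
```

Let's trace through this code step by step.

Initialize: result = 8
Entering loop: for pos in range(6):

After execution: result = 71
71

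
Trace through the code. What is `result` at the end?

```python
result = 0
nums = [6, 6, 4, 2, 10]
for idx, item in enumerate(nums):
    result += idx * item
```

Let's trace through this code step by step.

Initialize: result = 0
Initialize: nums = [6, 6, 4, 2, 10]
Entering loop: for idx, item in enumerate(nums):

After execution: result = 60
60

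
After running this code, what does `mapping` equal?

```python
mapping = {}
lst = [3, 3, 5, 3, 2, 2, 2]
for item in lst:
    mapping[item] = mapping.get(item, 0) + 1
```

Let's trace through this code step by step.

Initialize: mapping = {}
Initialize: lst = [3, 3, 5, 3, 2, 2, 2]
Entering loop: for item in lst:

After execution: mapping = {3: 3, 5: 1, 2: 3}
{3: 3, 5: 1, 2: 3}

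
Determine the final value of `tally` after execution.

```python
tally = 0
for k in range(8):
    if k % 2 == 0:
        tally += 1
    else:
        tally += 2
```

Let's trace through this code step by step.

Initialize: tally = 0
Entering loop: for k in range(8):

After execution: tally = 12
12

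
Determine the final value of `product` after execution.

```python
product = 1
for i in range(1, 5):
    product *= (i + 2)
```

Let's trace through this code step by step.

Initialize: product = 1
Entering loop: for i in range(1, 5):

After execution: product = 360
360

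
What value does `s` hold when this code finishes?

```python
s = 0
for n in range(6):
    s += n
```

Let's trace through this code step by step.

Initialize: s = 0
Entering loop: for n in range(6):

After execution: s = 15
15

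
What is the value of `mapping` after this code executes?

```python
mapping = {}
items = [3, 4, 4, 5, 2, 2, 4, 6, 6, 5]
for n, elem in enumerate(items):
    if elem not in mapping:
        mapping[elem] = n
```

Let's trace through this code step by step.

Initialize: mapping = {}
Initialize: items = [3, 4, 4, 5, 2, 2, 4, 6, 6, 5]
Entering loop: for n, elem in enumerate(items):

After execution: mapping = {3: 0, 4: 1, 5: 3, 2: 4, 6: 7}
{3: 0, 4: 1, 5: 3, 2: 4, 6: 7}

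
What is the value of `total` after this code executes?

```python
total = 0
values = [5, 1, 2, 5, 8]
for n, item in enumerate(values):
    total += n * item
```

Let's trace through this code step by step.

Initialize: total = 0
Initialize: values = [5, 1, 2, 5, 8]
Entering loop: for n, item in enumerate(values):

After execution: total = 52
52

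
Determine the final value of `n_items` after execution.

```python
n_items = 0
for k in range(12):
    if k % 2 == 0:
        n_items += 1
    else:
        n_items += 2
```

Let's trace through this code step by step.

Initialize: n_items = 0
Entering loop: for k in range(12):

After execution: n_items = 18
18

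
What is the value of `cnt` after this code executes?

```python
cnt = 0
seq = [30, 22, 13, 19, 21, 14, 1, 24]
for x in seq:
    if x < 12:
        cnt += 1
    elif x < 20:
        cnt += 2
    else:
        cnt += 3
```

Let's trace through this code step by step.

Initialize: cnt = 0
Initialize: seq = [30, 22, 13, 19, 21, 14, 1, 24]
Entering loop: for x in seq:

After execution: cnt = 19
19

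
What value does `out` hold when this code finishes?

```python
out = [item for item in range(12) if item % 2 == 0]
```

Let's trace through this code step by step.

Initialize: out = [item for item in range(12) if item % 2 == 0]

After execution: out = [0, 2, 4, 6, 8, 10]
[0, 2, 4, 6, 8, 10]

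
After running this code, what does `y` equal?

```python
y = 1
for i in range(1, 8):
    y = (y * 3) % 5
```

Let's trace through this code step by step.

Initialize: y = 1
Entering loop: for i in range(1, 8):

After execution: y = 2
2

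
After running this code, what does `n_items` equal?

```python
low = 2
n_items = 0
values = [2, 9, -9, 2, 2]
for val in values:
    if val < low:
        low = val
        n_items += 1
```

Let's trace through this code step by step.

Initialize: low = 2
Initialize: n_items = 0
Initialize: values = [2, 9, -9, 2, 2]
Entering loop: for val in values:

After execution: n_items = 1
1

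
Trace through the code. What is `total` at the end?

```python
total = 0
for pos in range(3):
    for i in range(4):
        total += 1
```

Let's trace through this code step by step.

Initialize: total = 0
Entering loop: for pos in range(3):

After execution: total = 12
12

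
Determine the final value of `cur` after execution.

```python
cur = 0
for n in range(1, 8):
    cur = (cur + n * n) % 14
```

Let's trace through this code step by step.

Initialize: cur = 0
Entering loop: for n in range(1, 8):

After execution: cur = 0
0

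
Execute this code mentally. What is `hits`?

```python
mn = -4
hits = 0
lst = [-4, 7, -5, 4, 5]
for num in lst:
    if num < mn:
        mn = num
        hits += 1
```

Let's trace through this code step by step.

Initialize: mn = -4
Initialize: hits = 0
Initialize: lst = [-4, 7, -5, 4, 5]
Entering loop: for num in lst:

After execution: hits = 1
1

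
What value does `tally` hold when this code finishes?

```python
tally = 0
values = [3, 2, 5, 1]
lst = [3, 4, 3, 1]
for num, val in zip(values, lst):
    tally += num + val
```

Let's trace through this code step by step.

Initialize: tally = 0
Initialize: values = [3, 2, 5, 1]
Initialize: lst = [3, 4, 3, 1]
Entering loop: for num, val in zip(values, lst):

After execution: tally = 22
22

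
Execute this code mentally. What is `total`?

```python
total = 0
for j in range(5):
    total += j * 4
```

Let's trace through this code step by step.

Initialize: total = 0
Entering loop: for j in range(5):

After execution: total = 40
40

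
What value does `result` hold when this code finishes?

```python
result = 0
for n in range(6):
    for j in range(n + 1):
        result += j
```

Let's trace through this code step by step.

Initialize: result = 0
Entering loop: for n in range(6):

After execution: result = 35
35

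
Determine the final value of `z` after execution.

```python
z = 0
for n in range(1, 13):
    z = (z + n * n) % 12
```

Let's trace through this code step by step.

Initialize: z = 0
Entering loop: for n in range(1, 13):

After execution: z = 2
2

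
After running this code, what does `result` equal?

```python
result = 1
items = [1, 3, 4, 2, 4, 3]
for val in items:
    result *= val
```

Let's trace through this code step by step.

Initialize: result = 1
Initialize: items = [1, 3, 4, 2, 4, 3]
Entering loop: for val in items:

After execution: result = 288
288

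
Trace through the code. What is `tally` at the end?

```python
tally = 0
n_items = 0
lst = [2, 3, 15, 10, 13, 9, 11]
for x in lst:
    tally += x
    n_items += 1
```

Let's trace through this code step by step.

Initialize: tally = 0
Initialize: n_items = 0
Initialize: lst = [2, 3, 15, 10, 13, 9, 11]
Entering loop: for x in lst:

After execution: tally = 63
63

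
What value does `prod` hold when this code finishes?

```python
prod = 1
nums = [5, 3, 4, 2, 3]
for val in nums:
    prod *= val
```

Let's trace through this code step by step.

Initialize: prod = 1
Initialize: nums = [5, 3, 4, 2, 3]
Entering loop: for val in nums:

After execution: prod = 360
360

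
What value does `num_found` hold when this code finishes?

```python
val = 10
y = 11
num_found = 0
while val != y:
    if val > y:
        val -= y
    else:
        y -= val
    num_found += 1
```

Let's trace through this code step by step.

Initialize: val = 10
Initialize: y = 11
Initialize: num_found = 0
Entering loop: while val != y:

After execution: num_found = 10
10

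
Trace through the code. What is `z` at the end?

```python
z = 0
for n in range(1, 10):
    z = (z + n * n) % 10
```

Let's trace through this code step by step.

Initialize: z = 0
Entering loop: for n in range(1, 10):

After execution: z = 5
5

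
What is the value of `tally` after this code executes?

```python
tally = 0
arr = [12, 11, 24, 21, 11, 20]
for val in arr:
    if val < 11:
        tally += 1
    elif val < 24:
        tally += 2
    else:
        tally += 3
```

Let's trace through this code step by step.

Initialize: tally = 0
Initialize: arr = [12, 11, 24, 21, 11, 20]
Entering loop: for val in arr:

After execution: tally = 13
13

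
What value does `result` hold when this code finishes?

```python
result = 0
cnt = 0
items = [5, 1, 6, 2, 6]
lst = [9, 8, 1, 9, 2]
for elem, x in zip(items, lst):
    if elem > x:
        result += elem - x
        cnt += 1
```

Let's trace through this code step by step.

Initialize: result = 0
Initialize: cnt = 0
Initialize: items = [5, 1, 6, 2, 6]
Initialize: lst = [9, 8, 1, 9, 2]
Entering loop: for elem, x in zip(items, lst):

After execution: result = 9
9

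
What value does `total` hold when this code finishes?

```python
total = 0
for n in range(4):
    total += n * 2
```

Let's trace through this code step by step.

Initialize: total = 0
Entering loop: for n in range(4):

After execution: total = 12
12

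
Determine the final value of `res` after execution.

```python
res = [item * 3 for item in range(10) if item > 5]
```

Let's trace through this code step by step.

Initialize: res = [item * 3 for item in range(10) if item > 5]

After execution: res = [18, 21, 24, 27]
[18, 21, 24, 27]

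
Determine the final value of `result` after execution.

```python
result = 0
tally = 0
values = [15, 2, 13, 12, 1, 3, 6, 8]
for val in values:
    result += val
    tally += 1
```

Let's trace through this code step by step.

Initialize: result = 0
Initialize: tally = 0
Initialize: values = [15, 2, 13, 12, 1, 3, 6, 8]
Entering loop: for val in values:

After execution: result = 60
60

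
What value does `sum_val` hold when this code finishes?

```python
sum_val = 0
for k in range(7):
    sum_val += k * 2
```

Let's trace through this code step by step.

Initialize: sum_val = 0
Entering loop: for k in range(7):

After execution: sum_val = 42
42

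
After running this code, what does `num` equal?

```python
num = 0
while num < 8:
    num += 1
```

Let's trace through this code step by step.

Initialize: num = 0
Entering loop: while num < 8:

After execution: num = 8
8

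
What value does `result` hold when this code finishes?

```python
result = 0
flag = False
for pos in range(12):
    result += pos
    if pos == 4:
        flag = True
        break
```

Let's trace through this code step by step.

Initialize: result = 0
Initialize: flag = False
Entering loop: for pos in range(12):

After execution: result = 10
10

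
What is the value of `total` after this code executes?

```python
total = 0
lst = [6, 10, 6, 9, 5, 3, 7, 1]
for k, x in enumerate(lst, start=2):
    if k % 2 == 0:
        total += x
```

Let's trace through this code step by step.

Initialize: total = 0
Initialize: lst = [6, 10, 6, 9, 5, 3, 7, 1]
Entering loop: for k, x in enumerate(lst, start=2):

After execution: total = 24
24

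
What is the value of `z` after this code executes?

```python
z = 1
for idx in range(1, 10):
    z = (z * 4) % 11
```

Let's trace through this code step by step.

Initialize: z = 1
Entering loop: for idx in range(1, 10):

After execution: z = 3
3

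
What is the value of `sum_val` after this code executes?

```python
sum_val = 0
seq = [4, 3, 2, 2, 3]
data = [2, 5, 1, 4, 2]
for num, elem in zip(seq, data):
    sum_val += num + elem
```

Let's trace through this code step by step.

Initialize: sum_val = 0
Initialize: seq = [4, 3, 2, 2, 3]
Initialize: data = [2, 5, 1, 4, 2]
Entering loop: for num, elem in zip(seq, data):

After execution: sum_val = 28
28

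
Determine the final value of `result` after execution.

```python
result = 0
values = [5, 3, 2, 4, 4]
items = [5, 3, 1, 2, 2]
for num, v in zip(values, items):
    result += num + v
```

Let's trace through this code step by step.

Initialize: result = 0
Initialize: values = [5, 3, 2, 4, 4]
Initialize: items = [5, 3, 1, 2, 2]
Entering loop: for num, v in zip(values, items):

After execution: result = 31
31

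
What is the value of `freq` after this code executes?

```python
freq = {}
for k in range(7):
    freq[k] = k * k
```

Let's trace through this code step by step.

Initialize: freq = {}
Entering loop: for k in range(7):

After execution: freq = {0: 0, 1: 1, 2: 4, 3: 9, 4: 16, 5: 25, 6: 36}
{0: 0, 1: 1, 2: 4, 3: 9, 4: 16, 5: 25, 6: 36}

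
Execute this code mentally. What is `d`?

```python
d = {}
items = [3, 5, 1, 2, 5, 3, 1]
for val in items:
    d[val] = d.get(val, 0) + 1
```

Let's trace through this code step by step.

Initialize: d = {}
Initialize: items = [3, 5, 1, 2, 5, 3, 1]
Entering loop: for val in items:

After execution: d = {3: 2, 5: 2, 1: 2, 2: 1}
{3: 2, 5: 2, 1: 2, 2: 1}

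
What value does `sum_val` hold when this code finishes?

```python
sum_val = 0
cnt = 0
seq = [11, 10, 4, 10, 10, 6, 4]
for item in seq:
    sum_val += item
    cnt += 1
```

Let's trace through this code step by step.

Initialize: sum_val = 0
Initialize: cnt = 0
Initialize: seq = [11, 10, 4, 10, 10, 6, 4]
Entering loop: for item in seq:

After execution: sum_val = 55
55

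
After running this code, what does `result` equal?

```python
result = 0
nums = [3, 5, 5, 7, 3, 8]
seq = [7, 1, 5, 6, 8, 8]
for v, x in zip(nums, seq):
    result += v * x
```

Let's trace through this code step by step.

Initialize: result = 0
Initialize: nums = [3, 5, 5, 7, 3, 8]
Initialize: seq = [7, 1, 5, 6, 8, 8]
Entering loop: for v, x in zip(nums, seq):

After execution: result = 181
181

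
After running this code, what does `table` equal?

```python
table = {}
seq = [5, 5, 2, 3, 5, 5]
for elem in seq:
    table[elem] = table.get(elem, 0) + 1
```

Let's trace through this code step by step.

Initialize: table = {}
Initialize: seq = [5, 5, 2, 3, 5, 5]
Entering loop: for elem in seq:

After execution: table = {5: 4, 2: 1, 3: 1}
{5: 4, 2: 1, 3: 1}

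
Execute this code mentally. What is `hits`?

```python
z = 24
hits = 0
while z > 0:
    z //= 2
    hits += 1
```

Let's trace through this code step by step.

Initialize: z = 24
Initialize: hits = 0
Entering loop: while z > 0:

After execution: hits = 5
5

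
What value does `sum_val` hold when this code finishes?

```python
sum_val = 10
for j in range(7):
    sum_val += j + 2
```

Let's trace through this code step by step.

Initialize: sum_val = 10
Entering loop: for j in range(7):

After execution: sum_val = 45
45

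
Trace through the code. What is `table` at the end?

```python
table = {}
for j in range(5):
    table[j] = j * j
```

Let's trace through this code step by step.

Initialize: table = {}
Entering loop: for j in range(5):

After execution: table = {0: 0, 1: 1, 2: 4, 3: 9, 4: 16}
{0: 0, 1: 1, 2: 4, 3: 9, 4: 16}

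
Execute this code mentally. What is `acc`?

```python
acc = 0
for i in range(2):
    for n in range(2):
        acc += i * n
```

Let's trace through this code step by step.

Initialize: acc = 0
Entering loop: for i in range(2):

After execution: acc = 1
1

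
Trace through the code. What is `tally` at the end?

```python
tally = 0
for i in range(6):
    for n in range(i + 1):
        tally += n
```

Let's trace through this code step by step.

Initialize: tally = 0
Entering loop: for i in range(6):

After execution: tally = 35
35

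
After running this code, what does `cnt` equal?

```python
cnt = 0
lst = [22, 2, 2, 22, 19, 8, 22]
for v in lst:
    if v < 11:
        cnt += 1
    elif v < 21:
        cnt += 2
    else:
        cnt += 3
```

Let's trace through this code step by step.

Initialize: cnt = 0
Initialize: lst = [22, 2, 2, 22, 19, 8, 22]
Entering loop: for v in lst:

After execution: cnt = 14
14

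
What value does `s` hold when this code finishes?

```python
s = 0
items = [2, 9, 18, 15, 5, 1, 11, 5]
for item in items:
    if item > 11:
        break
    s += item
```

Let's trace through this code step by step.

Initialize: s = 0
Initialize: items = [2, 9, 18, 15, 5, 1, 11, 5]
Entering loop: for item in items:

After execution: s = 11
11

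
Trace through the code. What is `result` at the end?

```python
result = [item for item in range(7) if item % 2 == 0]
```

Let's trace through this code step by step.

Initialize: result = [item for item in range(7) if item % 2 == 0]

After execution: result = [0, 2, 4, 6]
[0, 2, 4, 6]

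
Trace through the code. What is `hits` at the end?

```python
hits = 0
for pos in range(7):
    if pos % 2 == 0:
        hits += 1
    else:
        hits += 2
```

Let's trace through this code step by step.

Initialize: hits = 0
Entering loop: for pos in range(7):

After execution: hits = 10
10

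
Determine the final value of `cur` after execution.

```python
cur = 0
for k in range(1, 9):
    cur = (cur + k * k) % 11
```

Let's trace through this code step by step.

Initialize: cur = 0
Entering loop: for k in range(1, 9):

After execution: cur = 6
6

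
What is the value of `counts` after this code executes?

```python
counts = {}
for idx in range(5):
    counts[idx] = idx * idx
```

Let's trace through this code step by step.

Initialize: counts = {}
Entering loop: for idx in range(5):

After execution: counts = {0: 0, 1: 1, 2: 4, 3: 9, 4: 16}
{0: 0, 1: 1, 2: 4, 3: 9, 4: 16}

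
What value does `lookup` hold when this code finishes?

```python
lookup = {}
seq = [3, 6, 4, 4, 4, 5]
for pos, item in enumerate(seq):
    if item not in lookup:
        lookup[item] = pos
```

Let's trace through this code step by step.

Initialize: lookup = {}
Initialize: seq = [3, 6, 4, 4, 4, 5]
Entering loop: for pos, item in enumerate(seq):

After execution: lookup = {3: 0, 6: 1, 4: 2, 5: 5}
{3: 0, 6: 1, 4: 2, 5: 5}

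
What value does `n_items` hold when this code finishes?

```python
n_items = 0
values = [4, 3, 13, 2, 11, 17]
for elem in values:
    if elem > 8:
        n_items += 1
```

Let's trace through this code step by step.

Initialize: n_items = 0
Initialize: values = [4, 3, 13, 2, 11, 17]
Entering loop: for elem in values:

After execution: n_items = 3
3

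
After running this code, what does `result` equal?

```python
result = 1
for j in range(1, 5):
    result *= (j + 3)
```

Let's trace through this code step by step.

Initialize: result = 1
Entering loop: for j in range(1, 5):

After execution: result = 840
840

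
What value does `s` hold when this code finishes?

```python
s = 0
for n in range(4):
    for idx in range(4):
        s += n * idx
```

Let's trace through this code step by step.

Initialize: s = 0
Entering loop: for n in range(4):

After execution: s = 36
36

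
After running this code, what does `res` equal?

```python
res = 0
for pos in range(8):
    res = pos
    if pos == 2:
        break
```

Let's trace through this code step by step.

Initialize: res = 0
Entering loop: for pos in range(8):

After execution: res = 2
2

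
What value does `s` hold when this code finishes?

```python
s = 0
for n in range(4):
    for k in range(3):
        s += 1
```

Let's trace through this code step by step.

Initialize: s = 0
Entering loop: for n in range(4):

After execution: s = 12
12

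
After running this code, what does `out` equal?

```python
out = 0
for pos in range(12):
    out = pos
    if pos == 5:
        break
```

Let's trace through this code step by step.

Initialize: out = 0
Entering loop: for pos in range(12):

After execution: out = 5
5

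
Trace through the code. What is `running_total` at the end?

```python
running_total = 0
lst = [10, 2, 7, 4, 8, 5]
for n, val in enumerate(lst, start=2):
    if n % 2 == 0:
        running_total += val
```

Let's trace through this code step by step.

Initialize: running_total = 0
Initialize: lst = [10, 2, 7, 4, 8, 5]
Entering loop: for n, val in enumerate(lst, start=2):

After execution: running_total = 25
25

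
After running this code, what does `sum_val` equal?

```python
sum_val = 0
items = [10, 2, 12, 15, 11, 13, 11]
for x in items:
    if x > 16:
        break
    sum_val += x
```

Let's trace through this code step by step.

Initialize: sum_val = 0
Initialize: items = [10, 2, 12, 15, 11, 13, 11]
Entering loop: for x in items:

After execution: sum_val = 74
74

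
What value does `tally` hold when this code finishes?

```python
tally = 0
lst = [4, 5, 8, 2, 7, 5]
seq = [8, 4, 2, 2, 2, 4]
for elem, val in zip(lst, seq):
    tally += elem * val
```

Let's trace through this code step by step.

Initialize: tally = 0
Initialize: lst = [4, 5, 8, 2, 7, 5]
Initialize: seq = [8, 4, 2, 2, 2, 4]
Entering loop: for elem, val in zip(lst, seq):

After execution: tally = 106
106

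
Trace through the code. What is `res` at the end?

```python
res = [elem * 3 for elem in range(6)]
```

Let's trace through this code step by step.

Initialize: res = [elem * 3 for elem in range(6)]

After execution: res = [0, 3, 6, 9, 12, 15]
[0, 3, 6, 9, 12, 15]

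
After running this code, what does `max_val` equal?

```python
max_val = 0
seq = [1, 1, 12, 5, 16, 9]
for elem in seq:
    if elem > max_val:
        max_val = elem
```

Let's trace through this code step by step.

Initialize: max_val = 0
Initialize: seq = [1, 1, 12, 5, 16, 9]
Entering loop: for elem in seq:

After execution: max_val = 16
16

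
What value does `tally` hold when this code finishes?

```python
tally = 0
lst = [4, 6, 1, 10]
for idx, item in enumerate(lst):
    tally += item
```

Let's trace through this code step by step.

Initialize: tally = 0
Initialize: lst = [4, 6, 1, 10]
Entering loop: for idx, item in enumerate(lst):

After execution: tally = 21
21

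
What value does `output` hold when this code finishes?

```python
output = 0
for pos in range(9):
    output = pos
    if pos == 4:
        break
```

Let's trace through this code step by step.

Initialize: output = 0
Entering loop: for pos in range(9):

After execution: output = 4
4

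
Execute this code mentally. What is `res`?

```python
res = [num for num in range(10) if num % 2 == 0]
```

Let's trace through this code step by step.

Initialize: res = [num for num in range(10) if num % 2 == 0]

After execution: res = [0, 2, 4, 6, 8]
[0, 2, 4, 6, 8]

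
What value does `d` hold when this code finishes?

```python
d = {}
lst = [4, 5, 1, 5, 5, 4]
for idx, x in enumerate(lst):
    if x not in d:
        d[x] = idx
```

Let's trace through this code step by step.

Initialize: d = {}
Initialize: lst = [4, 5, 1, 5, 5, 4]
Entering loop: for idx, x in enumerate(lst):

After execution: d = {4: 0, 5: 1, 1: 2}
{4: 0, 5: 1, 1: 2}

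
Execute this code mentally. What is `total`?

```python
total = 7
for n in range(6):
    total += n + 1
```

Let's trace through this code step by step.

Initialize: total = 7
Entering loop: for n in range(6):

After execution: total = 28
28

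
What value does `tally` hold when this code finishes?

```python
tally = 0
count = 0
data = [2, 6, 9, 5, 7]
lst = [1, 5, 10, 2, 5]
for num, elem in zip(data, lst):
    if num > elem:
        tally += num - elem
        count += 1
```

Let's trace through this code step by step.

Initialize: tally = 0
Initialize: count = 0
Initialize: data = [2, 6, 9, 5, 7]
Initialize: lst = [1, 5, 10, 2, 5]
Entering loop: for num, elem in zip(data, lst):

After execution: tally = 7
7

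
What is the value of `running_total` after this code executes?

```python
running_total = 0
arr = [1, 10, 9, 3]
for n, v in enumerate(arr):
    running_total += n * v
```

Let's trace through this code step by step.

Initialize: running_total = 0
Initialize: arr = [1, 10, 9, 3]
Entering loop: for n, v in enumerate(arr):

After execution: running_total = 37
37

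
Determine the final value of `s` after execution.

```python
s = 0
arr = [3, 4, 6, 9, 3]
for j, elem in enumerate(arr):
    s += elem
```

Let's trace through this code step by step.

Initialize: s = 0
Initialize: arr = [3, 4, 6, 9, 3]
Entering loop: for j, elem in enumerate(arr):

After execution: s = 25
25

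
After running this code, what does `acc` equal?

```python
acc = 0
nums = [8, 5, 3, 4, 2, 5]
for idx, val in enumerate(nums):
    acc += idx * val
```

Let's trace through this code step by step.

Initialize: acc = 0
Initialize: nums = [8, 5, 3, 4, 2, 5]
Entering loop: for idx, val in enumerate(nums):

After execution: acc = 56
56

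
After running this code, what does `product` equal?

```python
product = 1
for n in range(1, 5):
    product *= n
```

Let's trace through this code step by step.

Initialize: product = 1
Entering loop: for n in range(1, 5):

After execution: product = 24
24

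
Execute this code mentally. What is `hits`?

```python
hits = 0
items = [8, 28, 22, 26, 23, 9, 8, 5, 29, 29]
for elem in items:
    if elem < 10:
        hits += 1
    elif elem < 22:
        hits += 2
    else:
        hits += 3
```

Let's trace through this code step by step.

Initialize: hits = 0
Initialize: items = [8, 28, 22, 26, 23, 9, 8, 5, 29, 29]
Entering loop: for elem in items:

After execution: hits = 22
22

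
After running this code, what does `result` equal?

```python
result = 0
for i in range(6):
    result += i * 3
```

Let's trace through this code step by step.

Initialize: result = 0
Entering loop: for i in range(6):

After execution: result = 45
45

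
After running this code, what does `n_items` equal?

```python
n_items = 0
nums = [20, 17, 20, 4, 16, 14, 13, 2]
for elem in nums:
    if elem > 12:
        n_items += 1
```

Let's trace through this code step by step.

Initialize: n_items = 0
Initialize: nums = [20, 17, 20, 4, 16, 14, 13, 2]
Entering loop: for elem in nums:

After execution: n_items = 6
6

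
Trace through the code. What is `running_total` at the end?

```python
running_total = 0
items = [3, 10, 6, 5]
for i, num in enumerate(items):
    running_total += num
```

Let's trace through this code step by step.

Initialize: running_total = 0
Initialize: items = [3, 10, 6, 5]
Entering loop: for i, num in enumerate(items):

After execution: running_total = 24
24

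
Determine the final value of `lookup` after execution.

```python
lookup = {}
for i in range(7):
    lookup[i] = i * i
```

Let's trace through this code step by step.

Initialize: lookup = {}
Entering loop: for i in range(7):

After execution: lookup = {0: 0, 1: 1, 2: 4, 3: 9, 4: 16, 5: 25, 6: 36}
{0: 0, 1: 1, 2: 4, 3: 9, 4: 16, 5: 25, 6: 36}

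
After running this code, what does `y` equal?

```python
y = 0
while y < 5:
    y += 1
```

Let's trace through this code step by step.

Initialize: y = 0
Entering loop: while y < 5:

After execution: y = 5
5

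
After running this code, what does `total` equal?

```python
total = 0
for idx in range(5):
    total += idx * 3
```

Let's trace through this code step by step.

Initialize: total = 0
Entering loop: for idx in range(5):

After execution: total = 30
30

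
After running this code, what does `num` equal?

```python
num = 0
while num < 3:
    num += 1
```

Let's trace through this code step by step.

Initialize: num = 0
Entering loop: while num < 3:

After execution: num = 3
3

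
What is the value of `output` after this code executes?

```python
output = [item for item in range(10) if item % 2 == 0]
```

Let's trace through this code step by step.

Initialize: output = [item for item in range(10) if item % 2 == 0]

After execution: output = [0, 2, 4, 6, 8]
[0, 2, 4, 6, 8]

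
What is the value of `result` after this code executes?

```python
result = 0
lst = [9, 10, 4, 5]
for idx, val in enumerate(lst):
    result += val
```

Let's trace through this code step by step.

Initialize: result = 0
Initialize: lst = [9, 10, 4, 5]
Entering loop: for idx, val in enumerate(lst):

After execution: result = 28
28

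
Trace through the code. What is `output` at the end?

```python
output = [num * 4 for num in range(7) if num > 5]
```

Let's trace through this code step by step.

Initialize: output = [num * 4 for num in range(7) if num > 5]

After execution: output = [24]
[24]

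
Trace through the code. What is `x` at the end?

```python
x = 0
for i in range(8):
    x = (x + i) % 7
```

Let's trace through this code step by step.

Initialize: x = 0
Entering loop: for i in range(8):

After execution: x = 0
0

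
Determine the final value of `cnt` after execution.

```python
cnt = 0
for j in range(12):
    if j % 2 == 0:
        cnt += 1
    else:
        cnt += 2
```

Let's trace through this code step by step.

Initialize: cnt = 0
Entering loop: for j in range(12):

After execution: cnt = 18
18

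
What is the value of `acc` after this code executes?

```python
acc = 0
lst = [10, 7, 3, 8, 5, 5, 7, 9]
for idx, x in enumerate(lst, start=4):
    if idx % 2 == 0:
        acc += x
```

Let's trace through this code step by step.

Initialize: acc = 0
Initialize: lst = [10, 7, 3, 8, 5, 5, 7, 9]
Entering loop: for idx, x in enumerate(lst, start=4):

After execution: acc = 25
25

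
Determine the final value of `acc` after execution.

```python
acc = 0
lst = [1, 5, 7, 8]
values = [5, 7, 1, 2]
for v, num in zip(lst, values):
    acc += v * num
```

Let's trace through this code step by step.

Initialize: acc = 0
Initialize: lst = [1, 5, 7, 8]
Initialize: values = [5, 7, 1, 2]
Entering loop: for v, num in zip(lst, values):

After execution: acc = 63
63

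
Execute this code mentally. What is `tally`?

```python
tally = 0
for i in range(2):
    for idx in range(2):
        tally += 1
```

Let's trace through this code step by step.

Initialize: tally = 0
Entering loop: for i in range(2):

After execution: tally = 4
4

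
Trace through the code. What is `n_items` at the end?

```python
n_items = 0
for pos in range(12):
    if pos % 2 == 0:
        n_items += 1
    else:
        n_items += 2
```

Let's trace through this code step by step.

Initialize: n_items = 0
Entering loop: for pos in range(12):

After execution: n_items = 18
18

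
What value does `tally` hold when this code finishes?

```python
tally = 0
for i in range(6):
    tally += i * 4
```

Let's trace through this code step by step.

Initialize: tally = 0
Entering loop: for i in range(6):

After execution: tally = 60
60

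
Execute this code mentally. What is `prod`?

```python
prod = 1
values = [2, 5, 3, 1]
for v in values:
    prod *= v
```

Let's trace through this code step by step.

Initialize: prod = 1
Initialize: values = [2, 5, 3, 1]
Entering loop: for v in values:

After execution: prod = 30
30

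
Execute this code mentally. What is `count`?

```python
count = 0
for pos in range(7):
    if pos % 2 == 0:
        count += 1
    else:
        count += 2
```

Let's trace through this code step by step.

Initialize: count = 0
Entering loop: for pos in range(7):

After execution: count = 10
10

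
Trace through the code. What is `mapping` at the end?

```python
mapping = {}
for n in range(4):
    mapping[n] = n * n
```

Let's trace through this code step by step.

Initialize: mapping = {}
Entering loop: for n in range(4):

After execution: mapping = {0: 0, 1: 1, 2: 4, 3: 9}
{0: 0, 1: 1, 2: 4, 3: 9}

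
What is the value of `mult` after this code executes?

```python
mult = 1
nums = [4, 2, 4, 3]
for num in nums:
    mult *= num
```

Let's trace through this code step by step.

Initialize: mult = 1
Initialize: nums = [4, 2, 4, 3]
Entering loop: for num in nums:

After execution: mult = 96
96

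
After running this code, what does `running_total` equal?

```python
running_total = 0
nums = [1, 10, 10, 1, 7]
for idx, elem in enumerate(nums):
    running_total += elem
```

Let's trace through this code step by step.

Initialize: running_total = 0
Initialize: nums = [1, 10, 10, 1, 7]
Entering loop: for idx, elem in enumerate(nums):

After execution: running_total = 29
29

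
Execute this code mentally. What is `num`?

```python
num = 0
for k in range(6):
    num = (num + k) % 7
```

Let's trace through this code step by step.

Initialize: num = 0
Entering loop: for k in range(6):

After execution: num = 1
1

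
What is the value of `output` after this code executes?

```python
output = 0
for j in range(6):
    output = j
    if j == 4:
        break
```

Let's trace through this code step by step.

Initialize: output = 0
Entering loop: for j in range(6):

After execution: output = 4
4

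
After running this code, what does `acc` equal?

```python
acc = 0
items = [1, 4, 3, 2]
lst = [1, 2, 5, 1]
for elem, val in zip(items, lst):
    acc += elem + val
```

Let's trace through this code step by step.

Initialize: acc = 0
Initialize: items = [1, 4, 3, 2]
Initialize: lst = [1, 2, 5, 1]
Entering loop: for elem, val in zip(items, lst):

After execution: acc = 19
19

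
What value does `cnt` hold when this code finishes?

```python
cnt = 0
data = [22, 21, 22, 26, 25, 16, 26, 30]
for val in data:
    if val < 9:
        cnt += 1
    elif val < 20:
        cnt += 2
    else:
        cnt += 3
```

Let's trace through this code step by step.

Initialize: cnt = 0
Initialize: data = [22, 21, 22, 26, 25, 16, 26, 30]
Entering loop: for val in data:

After execution: cnt = 23
23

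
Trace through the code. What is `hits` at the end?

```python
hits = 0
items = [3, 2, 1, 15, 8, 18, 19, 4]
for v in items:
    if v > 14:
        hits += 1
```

Let's trace through this code step by step.

Initialize: hits = 0
Initialize: items = [3, 2, 1, 15, 8, 18, 19, 4]
Entering loop: for v in items:

After execution: hits = 3
3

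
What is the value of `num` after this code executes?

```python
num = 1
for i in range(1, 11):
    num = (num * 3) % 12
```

Let's trace through this code step by step.

Initialize: num = 1
Entering loop: for i in range(1, 11):

After execution: num = 9
9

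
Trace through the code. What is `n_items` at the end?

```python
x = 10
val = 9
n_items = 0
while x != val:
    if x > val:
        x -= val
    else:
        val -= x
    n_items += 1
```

Let's trace through this code step by step.

Initialize: x = 10
Initialize: val = 9
Initialize: n_items = 0
Entering loop: while x != val:

After execution: n_items = 9
9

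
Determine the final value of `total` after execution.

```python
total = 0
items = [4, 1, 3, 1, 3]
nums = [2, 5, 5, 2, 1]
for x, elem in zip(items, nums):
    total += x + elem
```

Let's trace through this code step by step.

Initialize: total = 0
Initialize: items = [4, 1, 3, 1, 3]
Initialize: nums = [2, 5, 5, 2, 1]
Entering loop: for x, elem in zip(items, nums):

After execution: total = 27
27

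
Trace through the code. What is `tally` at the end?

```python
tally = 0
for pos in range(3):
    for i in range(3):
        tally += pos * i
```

Let's trace through this code step by step.

Initialize: tally = 0
Entering loop: for pos in range(3):

After execution: tally = 9
9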